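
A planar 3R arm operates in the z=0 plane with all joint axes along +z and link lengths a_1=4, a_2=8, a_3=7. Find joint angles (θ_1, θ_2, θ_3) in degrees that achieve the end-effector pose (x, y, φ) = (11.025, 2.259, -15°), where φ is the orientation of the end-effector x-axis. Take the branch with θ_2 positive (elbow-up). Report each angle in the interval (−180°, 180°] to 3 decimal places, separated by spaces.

-62.645 134.996 -87.351

wrist centre = target − a_3·(cos φ, sin φ) = (4.2635, 4.0707)
cos θ_2 = (34.7485−4²−8²)/(2·4·8) = -0.7071; θ_2 = 134.9958° (elbow-up)
β = atan2(4.0707,4.2635) = 43.6749°; ψ = atan2(5.6573,-1.6564) = 106.3200°
θ_1 = β − ψ = -62.6451°
θ_3 = φ − θ_1 − θ_2 = -87.3507° (wrapped to (-180°,180°])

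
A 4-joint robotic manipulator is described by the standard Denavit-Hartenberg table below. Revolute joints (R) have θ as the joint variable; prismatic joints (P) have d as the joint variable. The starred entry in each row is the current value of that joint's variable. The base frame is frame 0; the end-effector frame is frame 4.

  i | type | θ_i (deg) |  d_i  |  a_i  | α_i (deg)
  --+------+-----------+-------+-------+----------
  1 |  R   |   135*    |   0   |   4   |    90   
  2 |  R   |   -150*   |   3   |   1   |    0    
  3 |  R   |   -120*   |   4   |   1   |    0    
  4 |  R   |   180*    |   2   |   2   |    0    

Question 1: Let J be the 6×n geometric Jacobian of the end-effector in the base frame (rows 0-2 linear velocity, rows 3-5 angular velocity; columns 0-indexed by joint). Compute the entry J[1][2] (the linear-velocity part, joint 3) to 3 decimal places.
0.707

axis z_2 = (0.7071,0.7071,0.0000); lever o_n−o_2 = (4.2426,4.2426,-1.0000)
cross product → J_v[:, 2] = (-0.7071,0.7071,0.0000)
J_ω[:, 2] = z_2
entry J[1][2] = 0.7071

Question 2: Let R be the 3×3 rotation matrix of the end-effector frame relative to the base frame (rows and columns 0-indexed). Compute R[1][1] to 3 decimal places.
0.707

End-effector y-axis (col 1 of R) = (-0.7071,0.7071,-0.0000)
R[1][1] = 0.7071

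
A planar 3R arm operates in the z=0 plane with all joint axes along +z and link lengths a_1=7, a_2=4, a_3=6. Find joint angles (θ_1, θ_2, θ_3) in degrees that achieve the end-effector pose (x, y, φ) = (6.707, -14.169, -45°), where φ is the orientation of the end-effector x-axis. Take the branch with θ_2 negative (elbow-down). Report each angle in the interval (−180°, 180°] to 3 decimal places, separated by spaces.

-60.006 -44.989 59.995

wrist centre = target − a_3·(cos φ, sin φ) = (2.4644, -9.9264)
cos θ_2 = (104.6057−7²−4²)/(2·7·4) = 0.7072; θ_2 = -44.9889° (elbow-down)
β = atan2(-9.9264,2.4644) = -76.0574°; ψ = atan2(-2.8279,9.8290) = -16.0510°
θ_1 = β − ψ = -60.0064°
θ_3 = φ − θ_1 − θ_2 = 59.9953° (wrapped to (-180°,180°])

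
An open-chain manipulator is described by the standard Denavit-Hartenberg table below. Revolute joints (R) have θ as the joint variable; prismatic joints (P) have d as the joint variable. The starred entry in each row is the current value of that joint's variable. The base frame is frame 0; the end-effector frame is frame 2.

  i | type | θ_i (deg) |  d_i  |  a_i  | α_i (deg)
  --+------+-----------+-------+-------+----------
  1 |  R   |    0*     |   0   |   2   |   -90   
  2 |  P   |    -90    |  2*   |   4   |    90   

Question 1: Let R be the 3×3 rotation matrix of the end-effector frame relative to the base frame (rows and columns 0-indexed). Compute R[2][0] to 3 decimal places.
1.000

End-effector x-axis (col 0 of R) = (0.0000,-0.0000,1.0000)
R[2][0] = 1.0000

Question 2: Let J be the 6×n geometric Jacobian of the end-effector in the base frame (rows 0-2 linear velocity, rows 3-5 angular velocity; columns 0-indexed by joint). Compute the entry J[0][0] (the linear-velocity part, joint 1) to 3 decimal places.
-2.000

axis z_0 = ẑ; lever o_n−o_0 = (2.0000,2.0000,4.0000)
cross product → J_v[:, 0] = (-2.0000,2.0000,0.0000)
J_ω[:, 0] = z_0
entry J[0][0] = -2.0000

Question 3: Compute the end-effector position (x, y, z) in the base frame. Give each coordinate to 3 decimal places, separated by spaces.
after link 1: o_1 = (2.0000, 0.0000, 0.0000)
after link 2: o_2 = (2.0000, 2.0000, 4.0000)

2.000 2.000 4.000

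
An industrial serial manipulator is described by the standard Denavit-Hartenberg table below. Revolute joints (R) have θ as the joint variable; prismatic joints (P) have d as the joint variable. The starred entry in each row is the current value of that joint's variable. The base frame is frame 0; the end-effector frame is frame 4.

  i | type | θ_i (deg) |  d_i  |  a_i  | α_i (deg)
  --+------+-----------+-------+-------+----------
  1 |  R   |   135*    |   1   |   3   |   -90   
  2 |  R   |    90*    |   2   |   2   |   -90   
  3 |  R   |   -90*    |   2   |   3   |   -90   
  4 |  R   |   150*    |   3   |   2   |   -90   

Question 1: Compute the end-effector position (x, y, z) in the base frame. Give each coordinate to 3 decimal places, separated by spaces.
-3.725 -0.897 -4.000

after link 1: o_1 = (-2.1213, 2.1213, 1.0000)
after link 2: o_2 = (-3.5355, 0.7071, -1.0000)
after link 3: o_3 = (-4.2426, -2.8284, -1.0000)
after link 4: o_4 = (-3.7250, -0.8966, -4.0000)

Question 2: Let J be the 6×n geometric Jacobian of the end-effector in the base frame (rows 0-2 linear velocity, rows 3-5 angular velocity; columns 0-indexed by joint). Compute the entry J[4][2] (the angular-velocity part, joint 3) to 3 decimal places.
axis z_2 = (0.7071,-0.7071,-0.0000); lever o_n−o_2 = (-0.1895,-1.6037,-3.0000)
cross product → J_v[:, 2] = (2.1213,2.1213,-1.2679)
J_ω[:, 2] = z_2
entry J[4][2] = -0.7071

-0.707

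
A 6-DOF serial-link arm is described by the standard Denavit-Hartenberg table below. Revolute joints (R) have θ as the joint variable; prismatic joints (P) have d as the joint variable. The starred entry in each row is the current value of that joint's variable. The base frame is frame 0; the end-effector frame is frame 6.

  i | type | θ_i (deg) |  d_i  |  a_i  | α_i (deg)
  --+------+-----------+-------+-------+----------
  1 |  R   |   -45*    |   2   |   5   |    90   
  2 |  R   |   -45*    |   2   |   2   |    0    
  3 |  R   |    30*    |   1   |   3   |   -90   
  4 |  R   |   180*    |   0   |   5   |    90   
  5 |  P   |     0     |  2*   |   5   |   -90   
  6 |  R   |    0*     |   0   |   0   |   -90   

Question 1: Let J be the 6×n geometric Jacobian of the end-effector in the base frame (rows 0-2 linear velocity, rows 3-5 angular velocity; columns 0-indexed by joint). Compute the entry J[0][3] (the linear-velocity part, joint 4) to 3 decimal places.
axis z_3 = (0.1830,-0.1830,0.9659); lever o_n−o_3 = (-5.4159,8.2443,2.5882)
cross product → J_v[:, 3] = (-8.4371,-5.7050,0.5176)
J_ω[:, 3] = z_3
entry J[0][3] = -8.4371

-8.437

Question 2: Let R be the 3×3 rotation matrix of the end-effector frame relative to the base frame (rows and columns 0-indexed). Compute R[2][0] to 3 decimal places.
End-effector x-axis (col 0 of R) = (-0.6830,0.6830,0.2588)
R[2][0] = 0.2588

0.259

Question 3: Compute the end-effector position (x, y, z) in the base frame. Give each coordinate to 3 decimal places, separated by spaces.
-0.953 -0.462 2.398

after link 1: o_1 = (3.5355, -3.5355, 2.0000)
after link 2: o_2 = (3.1213, -5.9497, 0.5858)
after link 3: o_3 = (4.4633, -8.7059, -0.1907)
after link 4: o_4 = (1.0482, -5.2908, 1.1034)
after link 5: o_5 = (-0.9527, -0.4616, 2.3975)
after link 6: o_6 = (-0.9527, -0.4616, 2.3975)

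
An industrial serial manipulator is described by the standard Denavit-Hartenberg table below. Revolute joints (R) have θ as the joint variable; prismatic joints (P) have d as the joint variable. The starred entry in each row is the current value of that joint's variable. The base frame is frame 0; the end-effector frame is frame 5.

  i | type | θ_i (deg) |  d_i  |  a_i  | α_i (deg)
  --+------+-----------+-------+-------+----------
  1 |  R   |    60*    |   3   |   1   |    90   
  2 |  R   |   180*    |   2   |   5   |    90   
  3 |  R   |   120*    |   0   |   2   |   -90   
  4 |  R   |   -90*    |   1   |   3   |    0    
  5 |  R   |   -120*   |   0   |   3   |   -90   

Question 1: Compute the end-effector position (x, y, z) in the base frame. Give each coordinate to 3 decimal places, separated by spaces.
-0.866 -3.464 4.500

after link 1: o_1 = (0.5000, 0.8660, 3.0000)
after link 2: o_2 = (-0.2679, -4.4641, 3.0000)
after link 3: o_3 = (1.7321, -4.4641, 3.0000)
after link 4: o_4 = (1.7321, -3.4641, 6.0000)
after link 5: o_5 = (-0.8660, -3.4641, 4.5000)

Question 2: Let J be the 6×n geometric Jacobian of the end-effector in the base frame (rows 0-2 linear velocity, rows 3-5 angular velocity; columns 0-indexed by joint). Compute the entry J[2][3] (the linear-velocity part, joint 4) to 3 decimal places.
axis z_3 = (0.0000,1.0000,-0.0000); lever o_n−o_3 = (-2.5981,1.0000,1.5000)
cross product → J_v[:, 3] = (1.5000,-0.0000,2.5981)
J_ω[:, 3] = z_3
entry J[2][3] = 2.5981

2.598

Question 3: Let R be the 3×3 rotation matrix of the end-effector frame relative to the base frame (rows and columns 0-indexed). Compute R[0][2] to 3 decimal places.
End-effector z-axis (col 2 of R) = (-0.5000,0.0000,0.8660)
R[0][2] = -0.5000

-0.500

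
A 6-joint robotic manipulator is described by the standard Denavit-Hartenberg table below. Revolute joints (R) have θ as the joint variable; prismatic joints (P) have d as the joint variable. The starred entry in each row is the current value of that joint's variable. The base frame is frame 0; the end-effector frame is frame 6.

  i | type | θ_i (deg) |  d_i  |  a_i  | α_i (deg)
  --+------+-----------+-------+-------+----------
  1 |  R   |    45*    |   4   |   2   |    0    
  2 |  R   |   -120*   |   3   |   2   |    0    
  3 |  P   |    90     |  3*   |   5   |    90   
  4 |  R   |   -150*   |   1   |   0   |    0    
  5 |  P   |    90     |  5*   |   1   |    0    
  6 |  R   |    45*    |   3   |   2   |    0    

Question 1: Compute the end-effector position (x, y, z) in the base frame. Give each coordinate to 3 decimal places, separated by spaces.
11.440 -7.287 8.616

after link 1: o_1 = (1.4142, 1.4142, 4.0000)
after link 2: o_2 = (1.9319, -0.5176, 7.0000)
after link 3: o_3 = (6.7615, 0.7765, 10.0000)
after link 4: o_4 = (7.0203, -0.1895, 10.0000)
after link 5: o_5 = (8.7974, -4.8897, 9.1340)
after link 6: o_6 = (11.4398, -7.2875, 8.6163)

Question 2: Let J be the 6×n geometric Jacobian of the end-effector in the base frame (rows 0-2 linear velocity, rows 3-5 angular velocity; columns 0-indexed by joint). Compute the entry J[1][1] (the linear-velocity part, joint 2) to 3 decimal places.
10.026

axis z_1 = (0.0000,0.0000,1.0000); lever o_n−o_1 = (10.0256,-8.7017,4.6163)
cross product → J_v[:, 1] = (8.7017,10.0256,-0.0000)
J_ω[:, 1] = z_1
entry J[1][1] = 10.0256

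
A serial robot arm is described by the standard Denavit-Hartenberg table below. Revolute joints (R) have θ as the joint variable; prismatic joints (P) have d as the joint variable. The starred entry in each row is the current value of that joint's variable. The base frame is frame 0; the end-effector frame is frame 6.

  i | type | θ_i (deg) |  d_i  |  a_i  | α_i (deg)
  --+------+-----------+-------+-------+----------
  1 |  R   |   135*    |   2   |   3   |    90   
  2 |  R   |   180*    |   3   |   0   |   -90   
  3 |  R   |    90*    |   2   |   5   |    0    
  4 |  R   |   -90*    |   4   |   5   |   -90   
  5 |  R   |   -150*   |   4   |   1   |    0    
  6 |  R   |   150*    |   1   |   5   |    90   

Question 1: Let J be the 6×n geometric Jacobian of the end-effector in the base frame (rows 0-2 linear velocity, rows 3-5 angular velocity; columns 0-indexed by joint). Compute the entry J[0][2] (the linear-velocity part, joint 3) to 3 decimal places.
axis z_2 = (0.0000,-0.0000,-1.0000); lever o_n−o_2 = (-0.6124,-13.5298,-6.5000)
cross product → J_v[:, 2] = (-13.5298,0.6124,-0.0000)
J_ω[:, 2] = z_2
entry J[0][2] = -13.5298

-13.530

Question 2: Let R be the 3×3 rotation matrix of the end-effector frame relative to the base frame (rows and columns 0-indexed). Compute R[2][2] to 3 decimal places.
-1.000

End-effector z-axis (col 2 of R) = (0.0000,-0.0000,-1.0000)
R[2][2] = -1.0000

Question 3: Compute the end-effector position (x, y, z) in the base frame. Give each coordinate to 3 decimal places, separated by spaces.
after link 1: o_1 = (-2.1213, 2.1213, 2.0000)
after link 2: o_2 = (0.0000, 4.2426, 2.0000)
after link 3: o_3 = (-3.5355, 0.7071, -0.0000)
after link 4: o_4 = (0.0000, -2.8284, -4.0000)
after link 5: o_5 = (-3.4408, -5.0445, -4.5000)
after link 6: o_6 = (-0.6124, -9.2871, -4.5000)

-0.612 -9.287 -4.500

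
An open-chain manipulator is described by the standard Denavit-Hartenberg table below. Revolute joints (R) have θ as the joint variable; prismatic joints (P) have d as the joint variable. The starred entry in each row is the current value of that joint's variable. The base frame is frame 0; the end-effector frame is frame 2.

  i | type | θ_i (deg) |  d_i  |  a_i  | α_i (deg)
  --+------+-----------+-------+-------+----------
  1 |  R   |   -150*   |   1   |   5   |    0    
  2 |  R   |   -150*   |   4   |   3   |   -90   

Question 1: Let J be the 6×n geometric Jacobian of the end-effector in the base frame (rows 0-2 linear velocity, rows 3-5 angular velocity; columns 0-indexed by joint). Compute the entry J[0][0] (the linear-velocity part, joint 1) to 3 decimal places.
-0.098

axis z_0 = ẑ; lever o_n−o_0 = (-2.8301,0.0981,5.0000)
cross product → J_v[:, 0] = (-0.0981,-2.8301,0.0000)
J_ω[:, 0] = z_0
entry J[0][0] = -0.0981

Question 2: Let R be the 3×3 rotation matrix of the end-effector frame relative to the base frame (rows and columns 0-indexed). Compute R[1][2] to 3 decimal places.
0.500

End-effector z-axis (col 2 of R) = (-0.8660,0.5000,0.0000)
R[1][2] = 0.5000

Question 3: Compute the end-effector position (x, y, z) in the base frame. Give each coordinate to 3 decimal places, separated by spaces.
after link 1: o_1 = (-4.3301, -2.5000, 1.0000)
after link 2: o_2 = (-2.8301, 0.0981, 5.0000)

-2.830 0.098 5.000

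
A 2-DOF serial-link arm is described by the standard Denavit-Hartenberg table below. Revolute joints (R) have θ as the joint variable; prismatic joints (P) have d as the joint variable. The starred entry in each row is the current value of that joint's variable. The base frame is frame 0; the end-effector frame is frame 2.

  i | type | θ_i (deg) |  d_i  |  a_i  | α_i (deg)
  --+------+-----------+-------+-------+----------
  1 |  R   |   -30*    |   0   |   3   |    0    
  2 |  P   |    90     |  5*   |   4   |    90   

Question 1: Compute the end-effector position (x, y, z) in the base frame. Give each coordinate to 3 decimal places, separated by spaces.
4.598 1.964 5.000

after link 1: o_1 = (2.5981, -1.5000, 0.0000)
after link 2: o_2 = (4.5981, 1.9641, 5.0000)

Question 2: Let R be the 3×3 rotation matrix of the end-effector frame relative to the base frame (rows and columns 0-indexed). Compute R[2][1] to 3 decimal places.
End-effector y-axis (col 1 of R) = (-0.0000,0.0000,1.0000)
R[2][1] = 1.0000

1.000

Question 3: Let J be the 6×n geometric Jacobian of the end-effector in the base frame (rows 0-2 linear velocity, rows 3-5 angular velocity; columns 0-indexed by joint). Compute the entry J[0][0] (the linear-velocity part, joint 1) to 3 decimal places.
axis z_0 = ẑ; lever o_n−o_0 = (4.5981,1.9641,5.0000)
cross product → J_v[:, 0] = (-1.9641,4.5981,0.0000)
J_ω[:, 0] = z_0
entry J[0][0] = -1.9641

-1.964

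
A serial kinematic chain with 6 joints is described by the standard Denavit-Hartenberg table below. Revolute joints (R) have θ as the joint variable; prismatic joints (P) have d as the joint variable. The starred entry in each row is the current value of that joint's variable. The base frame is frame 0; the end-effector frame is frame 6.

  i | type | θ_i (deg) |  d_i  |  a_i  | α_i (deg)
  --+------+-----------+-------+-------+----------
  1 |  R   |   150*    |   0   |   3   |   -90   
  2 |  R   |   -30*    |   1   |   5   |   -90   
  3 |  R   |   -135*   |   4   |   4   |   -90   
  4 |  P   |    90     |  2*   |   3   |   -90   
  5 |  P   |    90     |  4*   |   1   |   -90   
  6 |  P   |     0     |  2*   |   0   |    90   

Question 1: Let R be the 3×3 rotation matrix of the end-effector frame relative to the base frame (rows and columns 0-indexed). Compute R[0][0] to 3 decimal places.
End-effector x-axis (col 0 of R) = (0.8839,0.3062,-0.3536)
R[0][0] = 0.8839

0.884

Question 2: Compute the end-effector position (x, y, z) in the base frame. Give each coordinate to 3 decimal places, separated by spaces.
-9.031 3.243 0.255

after link 1: o_1 = (-2.5981, 1.5000, 0.0000)
after link 2: o_2 = (-6.8481, 2.7990, 2.5000)
after link 3: o_3 = (-7.8730, 0.1248, -2.3783)
after link 4: o_4 = (-8.3417, -1.2376, 0.9269)
after link 5: o_5 = (-8.1650, 2.7429, 1.9875)
after link 6: o_6 = (-9.0310, 3.2429, 0.2555)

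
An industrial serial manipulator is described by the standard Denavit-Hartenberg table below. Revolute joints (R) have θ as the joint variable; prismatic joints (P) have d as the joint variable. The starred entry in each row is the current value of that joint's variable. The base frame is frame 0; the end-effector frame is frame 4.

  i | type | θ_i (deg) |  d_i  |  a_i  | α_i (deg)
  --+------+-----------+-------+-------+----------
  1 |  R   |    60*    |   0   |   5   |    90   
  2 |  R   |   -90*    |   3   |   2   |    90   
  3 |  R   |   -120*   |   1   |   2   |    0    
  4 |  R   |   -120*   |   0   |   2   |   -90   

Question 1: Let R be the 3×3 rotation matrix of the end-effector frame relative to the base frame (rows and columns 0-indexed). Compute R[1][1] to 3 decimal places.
0.866

End-effector y-axis (col 1 of R) = (0.5000,0.8660,0.0000)
R[1][1] = 0.8660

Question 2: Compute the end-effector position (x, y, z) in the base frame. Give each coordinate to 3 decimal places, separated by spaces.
4.598 1.964 0.000

after link 1: o_1 = (2.5000, 4.3301, 0.0000)
after link 2: o_2 = (5.0981, 2.8301, -2.0000)
after link 3: o_3 = (3.0981, 2.8301, -1.0000)
after link 4: o_4 = (4.5981, 1.9641, 0.0000)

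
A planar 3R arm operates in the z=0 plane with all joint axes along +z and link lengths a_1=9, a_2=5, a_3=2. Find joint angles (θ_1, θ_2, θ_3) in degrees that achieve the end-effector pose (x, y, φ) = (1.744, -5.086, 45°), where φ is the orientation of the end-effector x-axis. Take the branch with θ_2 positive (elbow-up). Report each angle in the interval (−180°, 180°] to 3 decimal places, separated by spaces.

-119.999 134.999 30.000

wrist centre = target − a_3·(cos φ, sin φ) = (0.3298, -6.5002)
cos θ_2 = (42.3615−9²−5²)/(2·9·5) = -0.7071; θ_2 = 134.9990° (elbow-up)
β = atan2(-6.5002,0.3298) = -87.0956°; ψ = atan2(3.5356,5.4645) = 32.9032°
θ_1 = β − ψ = -119.9988°
θ_3 = φ − θ_1 − θ_2 = 29.9999° (wrapped to (-180°,180°])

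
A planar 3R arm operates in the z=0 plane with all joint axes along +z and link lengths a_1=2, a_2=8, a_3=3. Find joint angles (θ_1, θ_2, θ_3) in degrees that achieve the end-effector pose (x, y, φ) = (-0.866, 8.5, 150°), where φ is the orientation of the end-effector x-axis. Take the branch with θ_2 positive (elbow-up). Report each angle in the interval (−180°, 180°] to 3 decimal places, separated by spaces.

-30.000 120.000 60.000

wrist centre = target − a_3·(cos φ, sin φ) = (1.7321, 7.0000)
cos θ_2 = (52.0001−2²−8²)/(2·2·8) = -0.5000; θ_2 = 119.9998° (elbow-up)
β = atan2(7.0000,1.7321) = 76.1019°; ψ = atan2(6.9282,-2.0000) = 106.1019°
θ_1 = β − ψ = -30.0000°
θ_3 = φ − θ_1 − θ_2 = 60.0002° (wrapped to (-180°,180°])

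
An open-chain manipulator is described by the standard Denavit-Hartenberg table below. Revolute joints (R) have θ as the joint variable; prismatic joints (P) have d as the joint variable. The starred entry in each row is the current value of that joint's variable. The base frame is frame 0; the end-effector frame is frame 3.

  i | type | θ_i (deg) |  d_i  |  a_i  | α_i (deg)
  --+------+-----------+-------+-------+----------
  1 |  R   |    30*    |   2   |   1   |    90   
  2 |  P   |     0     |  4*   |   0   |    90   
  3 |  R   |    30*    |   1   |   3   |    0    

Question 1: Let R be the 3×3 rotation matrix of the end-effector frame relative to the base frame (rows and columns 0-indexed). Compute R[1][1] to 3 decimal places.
End-effector y-axis (col 1 of R) = (0.0000,-1.0000,0.0000)
R[1][1] = -1.0000

-1.000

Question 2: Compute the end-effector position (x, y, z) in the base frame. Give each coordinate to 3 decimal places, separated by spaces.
after link 1: o_1 = (0.8660, 0.5000, 2.0000)
after link 2: o_2 = (2.8660, -2.9641, 2.0000)
after link 3: o_3 = (5.8660, -2.9641, 1.0000)

5.866 -2.964 1.000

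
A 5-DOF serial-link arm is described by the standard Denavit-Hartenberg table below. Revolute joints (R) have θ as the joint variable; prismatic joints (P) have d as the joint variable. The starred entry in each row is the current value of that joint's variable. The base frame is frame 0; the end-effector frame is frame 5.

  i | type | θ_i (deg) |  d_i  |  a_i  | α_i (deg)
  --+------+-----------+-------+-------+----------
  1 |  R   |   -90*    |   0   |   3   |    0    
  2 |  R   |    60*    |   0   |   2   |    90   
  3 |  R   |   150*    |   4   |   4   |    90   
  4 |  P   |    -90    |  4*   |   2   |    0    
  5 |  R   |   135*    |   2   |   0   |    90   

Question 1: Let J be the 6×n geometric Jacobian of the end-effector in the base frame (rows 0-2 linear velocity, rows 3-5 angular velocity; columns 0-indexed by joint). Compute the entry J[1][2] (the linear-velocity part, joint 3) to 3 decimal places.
3.598

axis z_2 = (-0.5000,-0.8660,0.0000); lever o_n−o_2 = (-1.4019,-1.5000,7.1962)
cross product → J_v[:, 2] = (-6.2321,3.5981,-0.4641)
J_ω[:, 2] = z_2
entry J[1][2] = 3.5981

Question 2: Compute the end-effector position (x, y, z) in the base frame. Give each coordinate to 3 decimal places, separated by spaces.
after link 1: o_1 = (0.0000, -3.0000, 0.0000)
after link 2: o_2 = (1.7321, -4.0000, 0.0000)
after link 3: o_3 = (-3.2679, -5.7321, 2.0000)
after link 4: o_4 = (-0.5359, -5.0000, 5.4641)
after link 5: o_5 = (0.3301, -5.5000, 7.1962)

0.330 -5.500 7.196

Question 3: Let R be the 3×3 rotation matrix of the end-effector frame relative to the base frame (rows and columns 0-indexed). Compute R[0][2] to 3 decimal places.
End-effector z-axis (col 2 of R) = (-0.1768,0.9186,0.3536)
R[0][2] = -0.1768

-0.177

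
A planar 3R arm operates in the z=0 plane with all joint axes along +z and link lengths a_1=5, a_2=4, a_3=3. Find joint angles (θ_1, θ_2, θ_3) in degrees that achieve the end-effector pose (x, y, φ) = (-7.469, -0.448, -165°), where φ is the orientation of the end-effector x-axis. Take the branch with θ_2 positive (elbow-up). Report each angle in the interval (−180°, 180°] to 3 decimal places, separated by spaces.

126.785 119.993 -51.779

wrist centre = target − a_3·(cos φ, sin φ) = (-4.5712, 0.3285)
cos θ_2 = (21.0040−5²−4²)/(2·5·4) = -0.4999; θ_2 = 119.9935° (elbow-up)
β = atan2(0.3285,-4.5712) = 175.8902°; ψ = atan2(3.4643,3.0004) = 49.1047°
θ_1 = β − ψ = 126.7854°
θ_3 = φ − θ_1 − θ_2 = -51.7789° (wrapped to (-180°,180°])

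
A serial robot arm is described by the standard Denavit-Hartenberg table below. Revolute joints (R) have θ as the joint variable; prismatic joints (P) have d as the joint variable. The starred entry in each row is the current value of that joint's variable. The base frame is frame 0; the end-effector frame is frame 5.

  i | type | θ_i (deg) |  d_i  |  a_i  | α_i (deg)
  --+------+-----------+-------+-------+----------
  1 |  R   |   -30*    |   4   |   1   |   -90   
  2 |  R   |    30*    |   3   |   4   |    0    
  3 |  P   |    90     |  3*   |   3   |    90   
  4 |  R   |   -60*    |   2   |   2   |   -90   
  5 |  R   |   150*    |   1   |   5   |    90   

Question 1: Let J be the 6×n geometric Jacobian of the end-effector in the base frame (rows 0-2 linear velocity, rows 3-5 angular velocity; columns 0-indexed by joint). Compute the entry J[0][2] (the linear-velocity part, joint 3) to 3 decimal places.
prismatic axis z_2 = (0.5000,0.8660,0.0000)
J_v[:, 2] = z_2; J_ω[:, 2] = (0,0,0)
entry J[0][2] = 0.5000

0.500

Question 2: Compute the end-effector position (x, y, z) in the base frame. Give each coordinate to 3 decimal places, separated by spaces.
6.580 6.036 -0.089

after link 1: o_1 = (0.8660, -0.5000, 4.0000)
after link 2: o_2 = (5.3660, 0.3660, 2.0000)
after link 3: o_3 = (5.5670, 3.7141, -0.5981)
after link 4: o_4 = (5.7679, 1.5981, -2.4641)
after link 5: o_5 = (6.5804, 6.0365, -0.0891)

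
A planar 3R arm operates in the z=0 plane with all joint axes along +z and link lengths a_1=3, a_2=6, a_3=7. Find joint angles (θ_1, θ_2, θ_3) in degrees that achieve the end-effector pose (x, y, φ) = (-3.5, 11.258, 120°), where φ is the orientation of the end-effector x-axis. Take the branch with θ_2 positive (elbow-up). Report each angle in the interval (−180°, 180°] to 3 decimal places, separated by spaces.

wrist centre = target − a_3·(cos φ, sin φ) = (-0.0000, 5.1958)
cos θ_2 = (26.9966−3²−6²)/(2·3·6) = -0.5001; θ_2 = 120.0063° (elbow-up)
β = atan2(5.1958,-0.0000) = 90.0000°; ψ = atan2(5.1958,-0.0006) = 90.0063°
θ_1 = β − ψ = -0.0063°
θ_3 = φ − θ_1 − θ_2 = 0.0000° (wrapped to (-180°,180°])

-0.006 120.006 0.000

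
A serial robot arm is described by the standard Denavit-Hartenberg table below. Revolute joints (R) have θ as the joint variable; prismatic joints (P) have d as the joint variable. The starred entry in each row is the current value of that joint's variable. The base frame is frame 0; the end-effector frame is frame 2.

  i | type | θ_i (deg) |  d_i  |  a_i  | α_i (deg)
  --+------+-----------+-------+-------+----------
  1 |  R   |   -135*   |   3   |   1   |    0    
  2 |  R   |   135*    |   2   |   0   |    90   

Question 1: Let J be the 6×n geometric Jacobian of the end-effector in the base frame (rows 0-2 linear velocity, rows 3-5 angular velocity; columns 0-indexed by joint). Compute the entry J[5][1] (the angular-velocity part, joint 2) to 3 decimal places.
axis z_1 = (0.0000,0.0000,1.0000); lever o_n−o_1 = (0.0000,0.0000,2.0000)
cross product → J_v[:, 1] = (0.0000,0.0000,0.0000)
J_ω[:, 1] = z_1
entry J[5][1] = 1.0000

1.000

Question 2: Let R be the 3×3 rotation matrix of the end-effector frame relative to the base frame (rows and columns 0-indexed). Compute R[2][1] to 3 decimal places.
1.000

End-effector y-axis (col 1 of R) = (0.0000,0.0000,1.0000)
R[2][1] = 1.0000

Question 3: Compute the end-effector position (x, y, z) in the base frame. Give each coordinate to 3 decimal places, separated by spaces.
after link 1: o_1 = (-0.7071, -0.7071, 3.0000)
after link 2: o_2 = (-0.7071, -0.7071, 5.0000)

-0.707 -0.707 5.000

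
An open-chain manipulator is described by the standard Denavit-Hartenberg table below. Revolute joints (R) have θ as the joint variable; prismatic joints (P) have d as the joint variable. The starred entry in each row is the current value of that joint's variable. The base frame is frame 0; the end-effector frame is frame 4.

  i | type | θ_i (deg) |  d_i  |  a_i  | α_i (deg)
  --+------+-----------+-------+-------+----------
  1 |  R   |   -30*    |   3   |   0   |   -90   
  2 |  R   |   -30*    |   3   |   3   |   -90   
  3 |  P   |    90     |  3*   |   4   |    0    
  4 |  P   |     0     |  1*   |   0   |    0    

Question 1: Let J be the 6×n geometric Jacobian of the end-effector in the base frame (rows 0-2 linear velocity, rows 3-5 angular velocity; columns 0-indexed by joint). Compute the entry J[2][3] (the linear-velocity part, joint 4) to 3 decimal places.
-0.866

prismatic axis z_3 = (0.4330,-0.2500,-0.8660)
J_v[:, 3] = z_3; J_ω[:, 3] = (0,0,0)
entry J[2][3] = -0.8660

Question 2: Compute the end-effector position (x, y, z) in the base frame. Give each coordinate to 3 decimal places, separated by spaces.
after link 1: o_1 = (0.0000, 0.0000, 3.0000)
after link 2: o_2 = (3.7500, 1.2990, 4.5000)
after link 3: o_3 = (3.0490, -2.9151, 1.9019)
after link 4: o_4 = (3.4821, -3.1651, 1.0359)

3.482 -3.165 1.036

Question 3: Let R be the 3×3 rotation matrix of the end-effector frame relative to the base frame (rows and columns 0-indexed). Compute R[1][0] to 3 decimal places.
End-effector x-axis (col 0 of R) = (-0.5000,-0.8660,-0.0000)
R[1][0] = -0.8660

-0.866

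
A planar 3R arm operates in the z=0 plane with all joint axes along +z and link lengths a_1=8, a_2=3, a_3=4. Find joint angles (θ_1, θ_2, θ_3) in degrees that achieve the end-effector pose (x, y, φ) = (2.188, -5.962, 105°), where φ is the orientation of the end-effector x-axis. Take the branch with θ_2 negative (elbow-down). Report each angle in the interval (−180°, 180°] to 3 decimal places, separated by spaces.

wrist centre = target − a_3·(cos φ, sin φ) = (3.2233, -9.8257)
cos θ_2 = (106.9340−8²−3²)/(2·8·3) = 0.7070; θ_2 = -45.0121° (elbow-down)
β = atan2(-9.8257,3.2233) = -71.8382°; ψ = atan2(-2.1218,10.1209) = -11.8402°
θ_1 = β − ψ = -59.9980°
θ_3 = φ − θ_1 − θ_2 = -149.9899° (wrapped to (-180°,180°])

-59.998 -45.012 -149.990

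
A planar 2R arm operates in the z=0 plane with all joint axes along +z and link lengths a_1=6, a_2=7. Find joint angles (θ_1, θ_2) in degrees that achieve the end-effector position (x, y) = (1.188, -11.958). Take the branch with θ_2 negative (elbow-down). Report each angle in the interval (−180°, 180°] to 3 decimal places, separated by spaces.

cos θ_2 = (144.4051−6²−7²)/(2·6·7) = 0.7072; θ_2 = -44.9921° (elbow-down)
β = atan2(-11.9580,1.1880) = -84.3264°; ψ = atan2(-4.9491,10.9504) = -24.3207°
θ_1 = β − ψ = -60.0057°

-60.006 -44.992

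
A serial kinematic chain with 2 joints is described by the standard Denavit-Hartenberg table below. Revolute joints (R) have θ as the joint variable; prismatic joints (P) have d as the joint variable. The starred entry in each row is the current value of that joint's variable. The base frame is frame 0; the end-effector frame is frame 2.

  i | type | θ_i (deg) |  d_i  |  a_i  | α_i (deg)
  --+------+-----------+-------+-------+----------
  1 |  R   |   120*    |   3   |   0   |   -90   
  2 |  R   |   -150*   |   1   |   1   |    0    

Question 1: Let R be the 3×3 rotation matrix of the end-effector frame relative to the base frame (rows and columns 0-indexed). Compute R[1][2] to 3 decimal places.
-0.500

End-effector z-axis (col 2 of R) = (-0.8660,-0.5000,0.0000)
R[1][2] = -0.5000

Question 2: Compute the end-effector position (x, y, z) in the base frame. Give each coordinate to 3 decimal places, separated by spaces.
after link 1: o_1 = (0.0000, 0.0000, 3.0000)
after link 2: o_2 = (-0.4330, -1.2500, 3.5000)

-0.433 -1.250 3.500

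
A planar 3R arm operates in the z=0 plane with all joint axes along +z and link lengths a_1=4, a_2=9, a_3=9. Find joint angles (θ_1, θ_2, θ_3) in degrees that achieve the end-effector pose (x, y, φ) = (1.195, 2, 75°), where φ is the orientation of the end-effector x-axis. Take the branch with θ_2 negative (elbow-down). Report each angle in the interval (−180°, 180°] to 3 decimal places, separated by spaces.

10.760 -135.001 -160.759

wrist centre = target − a_3·(cos φ, sin φ) = (-1.1344, -6.6933)
cos θ_2 = (46.0875−4²−9²)/(2·4·9) = -0.7071; θ_2 = -135.0009° (elbow-down)
β = atan2(-6.6933,-1.1344) = -99.6190°; ψ = atan2(-6.3639,-2.3641) = -110.3792°
θ_1 = β − ψ = 10.7602°
θ_3 = φ − θ_1 − θ_2 = -160.7593° (wrapped to (-180°,180°])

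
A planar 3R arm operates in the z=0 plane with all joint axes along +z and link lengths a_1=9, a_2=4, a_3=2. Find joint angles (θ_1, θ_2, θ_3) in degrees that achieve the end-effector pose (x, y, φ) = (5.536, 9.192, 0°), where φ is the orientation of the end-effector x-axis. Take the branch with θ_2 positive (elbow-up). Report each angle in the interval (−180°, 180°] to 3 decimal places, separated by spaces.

44.996 90.003 -134.999

wrist centre = target − a_3·(cos φ, sin φ) = (3.5360, 9.1920)
cos θ_2 = (96.9962−9²−4²)/(2·9·4) = -0.0001; θ_2 = 90.0031° (elbow-up)
β = atan2(9.1920,3.5360) = 68.9591°; ψ = atan2(4.0000,8.9998) = 23.9630°
θ_1 = β − ψ = 44.9962°
θ_3 = φ − θ_1 − θ_2 = -134.9992° (wrapped to (-180°,180°])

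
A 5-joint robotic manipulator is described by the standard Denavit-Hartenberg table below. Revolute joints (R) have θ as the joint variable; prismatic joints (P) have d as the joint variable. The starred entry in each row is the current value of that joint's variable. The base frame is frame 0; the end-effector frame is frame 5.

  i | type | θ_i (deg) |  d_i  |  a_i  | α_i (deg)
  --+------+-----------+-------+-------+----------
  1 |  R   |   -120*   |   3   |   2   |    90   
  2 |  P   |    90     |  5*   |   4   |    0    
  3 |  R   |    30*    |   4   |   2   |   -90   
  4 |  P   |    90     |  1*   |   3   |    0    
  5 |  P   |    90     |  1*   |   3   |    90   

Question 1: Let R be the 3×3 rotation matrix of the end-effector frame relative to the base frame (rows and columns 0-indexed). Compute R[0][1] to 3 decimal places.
End-effector y-axis (col 1 of R) = (0.4330,0.7500,-0.5000)
R[0][1] = 0.4330

0.433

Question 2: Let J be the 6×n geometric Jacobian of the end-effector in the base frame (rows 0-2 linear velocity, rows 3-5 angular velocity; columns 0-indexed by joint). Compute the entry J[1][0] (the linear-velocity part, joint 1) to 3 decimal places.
-5.580

axis z_0 = ẑ; lever o_n−o_0 = (-5.5801,2.3349,5.1340)
cross product → J_v[:, 0] = (-2.3349,-5.5801,0.0000)
J_ω[:, 0] = z_0
entry J[1][0] = -5.5801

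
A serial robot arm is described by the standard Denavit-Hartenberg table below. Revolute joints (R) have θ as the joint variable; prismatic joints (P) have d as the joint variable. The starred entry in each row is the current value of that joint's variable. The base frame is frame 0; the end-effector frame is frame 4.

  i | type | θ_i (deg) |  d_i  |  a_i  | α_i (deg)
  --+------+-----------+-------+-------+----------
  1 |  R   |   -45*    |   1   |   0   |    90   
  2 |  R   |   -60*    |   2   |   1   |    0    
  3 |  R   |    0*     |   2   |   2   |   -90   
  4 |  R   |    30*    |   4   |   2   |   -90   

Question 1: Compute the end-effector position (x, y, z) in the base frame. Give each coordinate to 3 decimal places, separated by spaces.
2.001 -6.244 -1.098

after link 1: o_1 = (0.0000, 0.0000, 1.0000)
after link 2: o_2 = (-1.0607, -1.7678, 0.1340)
after link 3: o_3 = (-1.7678, -3.8891, -1.5981)
after link 4: o_4 = (2.0012, -6.2438, -1.0981)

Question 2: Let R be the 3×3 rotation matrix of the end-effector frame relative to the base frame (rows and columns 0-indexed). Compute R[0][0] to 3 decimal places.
End-effector x-axis (col 0 of R) = (0.6597,0.0474,-0.7500)
R[0][0] = 0.6597

0.660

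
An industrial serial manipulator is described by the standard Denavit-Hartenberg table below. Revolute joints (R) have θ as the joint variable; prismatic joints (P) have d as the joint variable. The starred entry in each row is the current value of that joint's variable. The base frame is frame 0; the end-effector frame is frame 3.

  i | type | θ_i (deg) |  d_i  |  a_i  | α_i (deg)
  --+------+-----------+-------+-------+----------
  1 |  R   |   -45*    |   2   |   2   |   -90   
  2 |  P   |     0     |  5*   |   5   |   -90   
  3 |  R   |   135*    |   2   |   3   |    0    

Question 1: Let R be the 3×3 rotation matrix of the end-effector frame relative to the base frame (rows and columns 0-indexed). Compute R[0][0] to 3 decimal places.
End-effector x-axis (col 0 of R) = (-1.0000,-0.0000,-0.0000)
R[0][0] = -1.0000

-1.000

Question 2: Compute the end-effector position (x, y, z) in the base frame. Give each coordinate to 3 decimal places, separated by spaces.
5.485 -1.414 0.000

after link 1: o_1 = (1.4142, -1.4142, 2.0000)
after link 2: o_2 = (8.4853, -1.4142, 2.0000)
after link 3: o_3 = (5.4853, -1.4142, 0.0000)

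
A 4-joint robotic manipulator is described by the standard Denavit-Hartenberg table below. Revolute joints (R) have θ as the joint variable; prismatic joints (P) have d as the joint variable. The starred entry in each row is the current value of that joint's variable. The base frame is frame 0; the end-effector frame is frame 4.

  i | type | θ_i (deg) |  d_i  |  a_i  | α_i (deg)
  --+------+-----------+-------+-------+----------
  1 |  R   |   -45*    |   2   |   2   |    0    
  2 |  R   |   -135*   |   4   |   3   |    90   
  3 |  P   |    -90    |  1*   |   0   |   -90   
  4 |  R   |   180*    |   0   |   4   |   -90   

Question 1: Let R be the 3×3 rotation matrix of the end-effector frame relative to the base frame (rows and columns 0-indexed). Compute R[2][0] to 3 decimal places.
End-effector x-axis (col 0 of R) = (0.0000,-0.0000,1.0000)
R[2][0] = 1.0000

1.000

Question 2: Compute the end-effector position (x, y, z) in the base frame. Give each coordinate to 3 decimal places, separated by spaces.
-1.586 -0.414 10.000

after link 1: o_1 = (1.4142, -1.4142, 2.0000)
after link 2: o_2 = (-1.5858, -1.4142, 6.0000)
after link 3: o_3 = (-1.5858, -0.4142, 6.0000)
after link 4: o_4 = (-1.5858, -0.4142, 10.0000)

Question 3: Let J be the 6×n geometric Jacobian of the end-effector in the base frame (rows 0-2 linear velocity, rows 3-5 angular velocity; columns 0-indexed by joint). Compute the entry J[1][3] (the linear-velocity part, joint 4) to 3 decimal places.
4.000

axis z_3 = (-1.0000,-0.0000,0.0000); lever o_n−o_3 = (0.0000,-0.0000,4.0000)
cross product → J_v[:, 3] = (-0.0000,4.0000,0.0000)
J_ω[:, 3] = z_3
entry J[1][3] = 4.0000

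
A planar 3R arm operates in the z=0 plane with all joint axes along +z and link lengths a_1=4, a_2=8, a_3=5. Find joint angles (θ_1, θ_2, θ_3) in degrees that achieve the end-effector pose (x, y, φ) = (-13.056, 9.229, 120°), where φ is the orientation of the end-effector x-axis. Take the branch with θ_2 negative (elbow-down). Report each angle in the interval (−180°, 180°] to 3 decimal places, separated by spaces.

175.206 -29.996 -25.210

wrist centre = target − a_3·(cos φ, sin φ) = (-10.5560, 4.8989)
cos θ_2 = (135.4281−4²−8²)/(2·4·8) = 0.8661; θ_2 = -29.9956° (elbow-down)
β = atan2(4.8989,-10.5560) = 155.1047°; ψ = atan2(-3.9995,10.9285) = -20.1009°
θ_1 = β − ψ = 175.2056°
θ_3 = φ − θ_1 − θ_2 = -25.2101° (wrapped to (-180°,180°])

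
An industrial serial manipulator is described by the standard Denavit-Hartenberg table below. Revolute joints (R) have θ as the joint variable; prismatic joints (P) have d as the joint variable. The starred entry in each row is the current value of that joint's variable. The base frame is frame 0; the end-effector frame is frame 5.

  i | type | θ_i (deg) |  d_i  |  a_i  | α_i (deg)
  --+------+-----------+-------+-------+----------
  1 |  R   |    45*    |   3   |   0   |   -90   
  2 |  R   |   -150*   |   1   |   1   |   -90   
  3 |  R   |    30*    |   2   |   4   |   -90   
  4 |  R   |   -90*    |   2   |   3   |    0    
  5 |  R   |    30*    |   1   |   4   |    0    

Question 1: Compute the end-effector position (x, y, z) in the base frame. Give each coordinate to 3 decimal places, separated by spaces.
after link 1: o_1 = (0.0000, 0.0000, 3.0000)
after link 2: o_2 = (-1.3195, 0.0947, 3.5000)
after link 3: o_3 = (-1.3195, -2.7337, 6.9641)
after link 4: o_4 = (1.5783, -2.2854, 9.0622)
after link 5: o_5 = (3.3680, -3.1346, 12.6782)

3.368 -3.135 12.678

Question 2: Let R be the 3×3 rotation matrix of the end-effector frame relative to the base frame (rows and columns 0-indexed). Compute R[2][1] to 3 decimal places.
-0.058

End-effector y-axis (col 1 of R) = (-0.3299,-0.9422,-0.0580)
R[2][1] = -0.0580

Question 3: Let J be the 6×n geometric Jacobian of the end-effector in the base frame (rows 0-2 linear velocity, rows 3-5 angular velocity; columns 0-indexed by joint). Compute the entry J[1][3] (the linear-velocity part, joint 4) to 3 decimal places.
-6.421

axis z_3 = (0.9186,-0.3062,-0.2500); lever o_n−o_3 = (4.6875,-0.4009,5.7141)
cross product → J_v[:, 3] = (-1.8498,-6.4206,1.0670)
J_ω[:, 3] = z_3
entry J[1][3] = -6.4206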